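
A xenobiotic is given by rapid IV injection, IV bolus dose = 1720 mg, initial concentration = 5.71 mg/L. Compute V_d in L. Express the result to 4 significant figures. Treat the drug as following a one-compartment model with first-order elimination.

301.2 L

Vd = Dose / C₀ = 1720 / 5.71 = 301.2 L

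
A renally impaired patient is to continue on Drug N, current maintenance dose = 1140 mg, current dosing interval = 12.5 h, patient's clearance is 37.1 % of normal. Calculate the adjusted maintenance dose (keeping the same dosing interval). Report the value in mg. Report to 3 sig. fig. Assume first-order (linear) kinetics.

To keep the same average steady-state level, dosing rate must scale with clearance.
CL ratio = 37.1 / 100 = 0.3710
New dose (same interval) = 1140 × 0.3710 = 422.9 mg

423 mg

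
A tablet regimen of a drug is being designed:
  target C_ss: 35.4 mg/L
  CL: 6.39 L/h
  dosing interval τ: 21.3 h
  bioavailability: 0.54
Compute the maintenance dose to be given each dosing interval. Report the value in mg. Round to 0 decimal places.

At steady state, F × (Dose/τ) = Css × CL.
Dose = Css × CL × τ / F = 35.4 × 6.390 × 21.3 / 0.54 = 8923 mg

8923 mg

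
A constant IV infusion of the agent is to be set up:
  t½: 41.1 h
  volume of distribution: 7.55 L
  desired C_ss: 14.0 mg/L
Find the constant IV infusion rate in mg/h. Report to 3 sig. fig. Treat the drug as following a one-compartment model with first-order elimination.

1.78 mg/h

k = ln2 / t½ = 0.693147 / 41.1 = 0.01686 h⁻¹
CL = k × Vd = 0.01686 × 7.55 = 0.1273 L/h
At steady state, infusion rate R₀ = Css × CL = 14.0 × 0.1273 = 1.782 mg/h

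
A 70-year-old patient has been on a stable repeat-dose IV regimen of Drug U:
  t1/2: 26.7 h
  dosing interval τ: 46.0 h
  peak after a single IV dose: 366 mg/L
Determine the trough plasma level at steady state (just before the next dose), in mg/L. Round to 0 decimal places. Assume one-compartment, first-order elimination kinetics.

k = ln2 / t½ = 0.693147 / 26.7 = 0.02596 h⁻¹
e^(−kτ) = e^(−0.02596 × 46.0) = 0.3030
Accumulation ratio R = 1 / (1 − e^(−kτ)) = 1 / (1 − 0.3030) = 1.435
Steady-state trough = C₀ × R × e^(−kτ) = 366 × 1.435 × 0.3030 = 159.1 mg/L

159 mg/L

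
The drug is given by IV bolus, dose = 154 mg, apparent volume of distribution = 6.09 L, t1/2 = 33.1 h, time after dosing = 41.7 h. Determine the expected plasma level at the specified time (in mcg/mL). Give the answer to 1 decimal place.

C₀ = Dose / Vd = 154.0 / 6.09 = 25.29 mg/L
k = ln2 / t½ = 0.693147 / 33.1 = 0.02094 h⁻¹
C = C₀ · e^(−k·t) = 25.29 × e^(−0.02094 × 41.7)
  = 25.29 × 0.4176 = 10.56 mg/L
(10.56 mg/L = 10.56 mcg/mL)

10.6 mcg/mL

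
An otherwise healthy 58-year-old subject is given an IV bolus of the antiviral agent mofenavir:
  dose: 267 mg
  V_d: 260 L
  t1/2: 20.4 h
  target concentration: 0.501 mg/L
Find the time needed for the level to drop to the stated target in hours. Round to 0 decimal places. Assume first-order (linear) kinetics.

21 h

C₀ = Dose / Vd = 267.0 / 260 = 1.027 mg/L
k = ln2 / t½ = 0.693147 / 20.4 = 0.03398 h⁻¹
t = ln(C₀ / C) / k = ln(1.027 / 0.501) / 0.03398
  = ln(2.050) / 0.03398 = 0.7178 / 0.03398 = 21.12 h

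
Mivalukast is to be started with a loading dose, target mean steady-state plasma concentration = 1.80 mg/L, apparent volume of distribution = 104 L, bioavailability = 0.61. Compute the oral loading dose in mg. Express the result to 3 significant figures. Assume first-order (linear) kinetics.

307 mg

LD = Css × Vd / F = 1.80 × 104 / 0.61 = 306.9 mg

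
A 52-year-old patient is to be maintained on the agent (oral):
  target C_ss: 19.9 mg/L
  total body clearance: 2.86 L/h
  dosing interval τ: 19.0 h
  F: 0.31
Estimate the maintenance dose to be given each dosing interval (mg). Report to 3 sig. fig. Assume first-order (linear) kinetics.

3490 mg

At steady state, F × (Dose/τ) = Css × CL.
Dose = Css × CL × τ / F = 19.9 × 2.860 × 19.0 / 0.31 = 3488 mg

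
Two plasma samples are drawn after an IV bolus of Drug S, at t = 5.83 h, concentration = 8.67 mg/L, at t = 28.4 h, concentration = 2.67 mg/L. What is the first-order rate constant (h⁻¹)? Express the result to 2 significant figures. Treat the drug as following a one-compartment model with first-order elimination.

k = ln(C₁/C₂) / (t₂ − t₁) = ln(8.67/2.67) / (28.4 − 5.83)
  = 1.178 / 22.57 = 0.05219 h⁻¹

0.052 h⁻¹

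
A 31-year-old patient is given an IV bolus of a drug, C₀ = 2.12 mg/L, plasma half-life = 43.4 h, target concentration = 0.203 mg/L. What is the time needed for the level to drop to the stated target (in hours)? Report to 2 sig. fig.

k = ln2 / t½ = 0.693147 / 43.4 = 0.01597 h⁻¹
t = ln(C₀ / C) / k = ln(2.120 / 0.203) / 0.01597
  = ln(10.44) / 0.01597 = 2.346 / 0.01597 = 146.9 h

150 h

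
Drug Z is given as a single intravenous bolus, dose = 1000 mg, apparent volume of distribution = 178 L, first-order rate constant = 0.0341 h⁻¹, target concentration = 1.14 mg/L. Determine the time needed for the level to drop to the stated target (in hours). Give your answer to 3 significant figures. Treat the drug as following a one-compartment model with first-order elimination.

46.8 h

C₀ = Dose / Vd = 1000 / 178 = 5.618 mg/L
t = ln(C₀ / C) / k = ln(5.618 / 1.14) / 0.03410
  = ln(4.928) / 0.03410 = 1.595 / 0.03410 = 46.77 h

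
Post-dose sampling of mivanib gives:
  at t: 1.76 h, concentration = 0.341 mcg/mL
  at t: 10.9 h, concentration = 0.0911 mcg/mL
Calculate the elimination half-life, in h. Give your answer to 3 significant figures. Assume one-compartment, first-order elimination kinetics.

4.80 h

k = ln(C₁/C₂) / (t₂ − t₁) = ln(0.341/0.0911) / (10.9 − 1.76)
  = 1.320 / 9.140 = 0.1444 h⁻¹
t½ = ln2 / k = 0.693147 / 0.1444 = 4.800 h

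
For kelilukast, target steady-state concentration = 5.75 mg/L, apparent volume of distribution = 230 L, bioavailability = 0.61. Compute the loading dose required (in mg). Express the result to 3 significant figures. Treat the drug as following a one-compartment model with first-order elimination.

LD = Css × Vd / F = 5.75 × 230 / 0.61 = 2168 mg

2170 mg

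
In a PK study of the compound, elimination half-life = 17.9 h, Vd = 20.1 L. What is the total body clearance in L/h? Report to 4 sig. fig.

0.7783 L/h

k = ln2 / t½ = 0.693147 / 17.9 = 0.03872 h⁻¹
CL = k × Vd = 0.03872 × 20.1 = 0.7783 L/h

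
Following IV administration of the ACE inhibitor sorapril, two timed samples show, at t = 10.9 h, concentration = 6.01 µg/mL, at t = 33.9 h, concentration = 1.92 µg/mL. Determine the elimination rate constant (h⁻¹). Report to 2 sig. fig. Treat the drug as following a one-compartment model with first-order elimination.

0.050 h⁻¹

k = ln(C₁/C₂) / (t₂ − t₁) = ln(6.01/1.92) / (33.9 − 10.9)
  = 1.141 / 23.00 = 0.04961 h⁻¹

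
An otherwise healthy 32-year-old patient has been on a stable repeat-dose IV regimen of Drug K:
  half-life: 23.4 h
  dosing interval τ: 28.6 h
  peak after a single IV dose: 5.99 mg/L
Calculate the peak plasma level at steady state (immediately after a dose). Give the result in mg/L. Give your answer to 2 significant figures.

k = ln2 / t½ = 0.693147 / 23.4 = 0.02962 h⁻¹
e^(−kτ) = e^(−0.02962 × 28.6) = 0.4286
Accumulation ratio R = 1 / (1 − e^(−kτ)) = 1 / (1 − 0.4286) = 1.750
Steady-state peak = C₀ × R = 5.99 × 1.750 = 10.48 mg/L

10 mg/L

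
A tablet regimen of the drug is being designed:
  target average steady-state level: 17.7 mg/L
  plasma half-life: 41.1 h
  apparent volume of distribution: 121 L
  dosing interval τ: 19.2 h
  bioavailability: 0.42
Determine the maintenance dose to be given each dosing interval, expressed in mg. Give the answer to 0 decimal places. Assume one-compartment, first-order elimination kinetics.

1651 mg

k = ln2 / t½ = 0.693147 / 41.1 = 0.01686 h⁻¹
CL = k × Vd = 0.01686 × 121 = 2.040 L/h
At steady state, F × (Dose/τ) = Css × CL.
Dose = Css × CL × τ / F = 17.7 × 2.040 × 19.2 / 0.42 = 1651 mg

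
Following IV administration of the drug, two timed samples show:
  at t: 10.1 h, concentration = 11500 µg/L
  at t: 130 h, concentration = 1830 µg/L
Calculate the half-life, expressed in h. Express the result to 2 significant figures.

k = ln(C₁/C₂) / (t₂ − t₁) = ln(11500/1830) / (130 − 10.1)
  = 1.838 / 119.9 = 0.01533 h⁻¹
t½ = ln2 / k = 0.693147 / 0.01533 = 45.22 h

45 h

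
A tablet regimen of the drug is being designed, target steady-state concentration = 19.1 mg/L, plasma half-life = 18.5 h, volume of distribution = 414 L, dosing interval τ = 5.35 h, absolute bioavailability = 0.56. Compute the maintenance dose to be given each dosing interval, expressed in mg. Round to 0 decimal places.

k = ln2 / t½ = 0.693147 / 18.5 = 0.03747 h⁻¹
CL = k × Vd = 0.03747 × 414 = 15.51 L/h
At steady state, F × (Dose/τ) = Css × CL.
Dose = Css × CL × τ / F = 19.1 × 15.51 × 5.35 / 0.56 = 2830 mg

2830 mg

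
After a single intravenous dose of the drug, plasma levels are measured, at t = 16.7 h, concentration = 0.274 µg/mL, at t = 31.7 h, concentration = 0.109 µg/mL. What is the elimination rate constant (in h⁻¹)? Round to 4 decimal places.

k = ln(C₁/C₂) / (t₂ − t₁) = ln(0.274/0.109) / (31.7 − 16.7)
  = 0.9218 / 15.00 = 0.06145 h⁻¹

0.0615 h⁻¹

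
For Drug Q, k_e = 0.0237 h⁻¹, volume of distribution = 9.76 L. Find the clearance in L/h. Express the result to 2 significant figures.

0.23 L/h

CL = k × Vd = 0.0237 × 9.76 = 0.2313 L/h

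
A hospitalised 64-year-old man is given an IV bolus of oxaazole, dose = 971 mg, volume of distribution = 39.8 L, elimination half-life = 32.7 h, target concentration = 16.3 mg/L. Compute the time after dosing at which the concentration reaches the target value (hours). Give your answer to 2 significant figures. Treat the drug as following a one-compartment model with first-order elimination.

19 h

C₀ = Dose / Vd = 971.0 / 39.8 = 24.40 mg/L
k = ln2 / t½ = 0.693147 / 32.7 = 0.02120 h⁻¹
t = ln(C₀ / C) / k = ln(24.40 / 16.3) / 0.02120
  = ln(1.497) / 0.02120 = 0.4035 / 0.02120 = 19.03 h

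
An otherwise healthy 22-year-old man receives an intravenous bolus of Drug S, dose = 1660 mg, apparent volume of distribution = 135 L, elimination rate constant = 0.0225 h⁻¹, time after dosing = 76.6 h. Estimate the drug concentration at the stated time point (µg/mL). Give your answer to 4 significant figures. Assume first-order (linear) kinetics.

C₀ = Dose / Vd = 1660 / 135 = 12.30 mg/L
C = C₀ · e^(−k·t) = 12.30 × e^(−0.02250 × 76.6)
  = 12.30 × 0.1784 = 2.194 mg/L
(2.194 mg/L = 2.194 µg/mL)

2.194 µg/mL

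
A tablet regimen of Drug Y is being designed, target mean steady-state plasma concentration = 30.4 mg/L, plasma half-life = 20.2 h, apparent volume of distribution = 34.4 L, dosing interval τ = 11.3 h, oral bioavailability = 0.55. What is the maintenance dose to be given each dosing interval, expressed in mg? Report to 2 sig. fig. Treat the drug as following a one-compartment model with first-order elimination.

k = ln2 / t½ = 0.693147 / 20.2 = 0.03431 h⁻¹
CL = k × Vd = 0.03431 × 34.4 = 1.180 L/h
At steady state, F × (Dose/τ) = Css × CL.
Dose = Css × CL × τ / F = 30.4 × 1.180 × 11.3 / 0.55 = 737.0 mg

740 mg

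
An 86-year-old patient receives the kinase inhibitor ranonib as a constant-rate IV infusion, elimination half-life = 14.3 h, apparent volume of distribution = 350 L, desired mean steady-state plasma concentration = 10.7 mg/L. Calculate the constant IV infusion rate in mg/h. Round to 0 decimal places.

182 mg/h

k = ln2 / t½ = 0.693147 / 14.3 = 0.04847 h⁻¹
CL = k × Vd = 0.04847 × 350 = 16.96 L/h
At steady state, infusion rate R₀ = Css × CL = 10.7 × 16.96 = 181.5 mg/h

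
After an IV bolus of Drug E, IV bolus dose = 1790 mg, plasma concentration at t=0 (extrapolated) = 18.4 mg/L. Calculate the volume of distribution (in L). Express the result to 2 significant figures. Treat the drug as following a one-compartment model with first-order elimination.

Vd = Dose / C₀ = 1790 / 18.4 = 97.28 L

97 L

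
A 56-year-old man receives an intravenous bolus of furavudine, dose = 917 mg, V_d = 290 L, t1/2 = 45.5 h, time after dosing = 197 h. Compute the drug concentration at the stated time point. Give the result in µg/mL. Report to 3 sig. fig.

C₀ = Dose / Vd = 917.0 / 290 = 3.162 mg/L
k = ln2 / t½ = 0.693147 / 45.5 = 0.01523 h⁻¹
C = C₀ · e^(−k·t) = 3.162 × e^(−0.01523 × 197)
  = 3.162 × 0.04977 = 0.1574 mg/L
(0.1574 mg/L = 0.1574 µg/mL)

0.157 µg/mL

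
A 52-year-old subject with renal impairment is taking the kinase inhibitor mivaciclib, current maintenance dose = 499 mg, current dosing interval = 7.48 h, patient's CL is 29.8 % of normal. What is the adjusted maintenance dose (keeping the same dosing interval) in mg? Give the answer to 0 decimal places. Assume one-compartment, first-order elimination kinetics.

To keep the same average steady-state level, dosing rate must scale with clearance.
CL ratio = 29.8 / 100 = 0.2980
New dose (same interval) = 499 × 0.2980 = 148.7 mg

149 mg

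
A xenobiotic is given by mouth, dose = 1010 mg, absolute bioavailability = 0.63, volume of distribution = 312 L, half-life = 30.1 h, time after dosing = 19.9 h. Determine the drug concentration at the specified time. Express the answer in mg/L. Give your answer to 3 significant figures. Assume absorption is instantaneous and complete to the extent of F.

Amount reaching circulation = F × Dose = 0.63 × 1010 = 636.3 mg
C₀ = F·Dose / Vd = 636.3 / 312 = 2.039 mg/L
k = ln2 / t½ = 0.693147 / 30.1 = 0.02303 h⁻¹
C = C₀ · e^(−k·t) = 2.039 × e^(−0.02303 × 19.9)
  = 2.039 × 0.6324 = 1.289 mg/L

1.29 mg/L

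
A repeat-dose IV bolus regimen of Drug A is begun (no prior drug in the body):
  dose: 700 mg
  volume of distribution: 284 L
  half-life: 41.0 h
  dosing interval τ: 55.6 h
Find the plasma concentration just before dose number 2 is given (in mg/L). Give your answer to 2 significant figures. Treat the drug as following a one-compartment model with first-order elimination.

C₀ per dose = Dose / Vd = 700 / 284 = 2.465 mg/L
k = ln2 / t½ = 0.693147 / 41.0 = 0.01691 h⁻¹
Fraction remaining after one interval: r = e^(−kτ) = e^(−0.01691 × 55.6) = 0.3906
Before dose 2, 1 dose has been given (aged 1τ).
C_trough = C₀ × r = 2.465 × 0.3906 = 0.9628 mg/L

0.96 mg/L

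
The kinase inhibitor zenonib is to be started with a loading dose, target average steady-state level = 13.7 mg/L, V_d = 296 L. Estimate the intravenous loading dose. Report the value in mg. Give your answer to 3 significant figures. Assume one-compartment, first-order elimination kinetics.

LD = Css × Vd = 13.7 × 296 = 4055 mg

4060 mg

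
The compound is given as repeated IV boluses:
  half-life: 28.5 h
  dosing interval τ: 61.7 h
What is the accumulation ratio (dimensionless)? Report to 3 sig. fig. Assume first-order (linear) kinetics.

1.29

k = ln2 / t½ = 0.693147 / 28.5 = 0.02432 h⁻¹
e^(−kτ) = e^(−0.02432 × 61.7) = 0.2230
Accumulation ratio R = 1 / (1 − e^(−kτ)) = 1 / (1 − 0.2230) = 1.287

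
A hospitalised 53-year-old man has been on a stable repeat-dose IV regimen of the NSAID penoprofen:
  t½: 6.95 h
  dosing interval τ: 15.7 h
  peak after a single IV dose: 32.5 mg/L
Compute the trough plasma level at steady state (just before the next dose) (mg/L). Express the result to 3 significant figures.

k = ln2 / t½ = 0.693147 / 6.95 = 0.09973 h⁻¹
e^(−kτ) = e^(−0.09973 × 15.7) = 0.2089
Accumulation ratio R = 1 / (1 − e^(−kτ)) = 1 / (1 − 0.2089) = 1.264
Steady-state trough = C₀ × R × e^(−kτ) = 32.5 × 1.264 × 0.2089 = 8.582 mg/L

8.58 mg/L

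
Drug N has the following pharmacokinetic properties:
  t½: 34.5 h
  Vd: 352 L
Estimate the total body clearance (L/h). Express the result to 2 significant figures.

7.1 L/h

k = ln2 / t½ = 0.693147 / 34.5 = 0.02009 h⁻¹
CL = k × Vd = 0.02009 × 352 = 7.072 L/h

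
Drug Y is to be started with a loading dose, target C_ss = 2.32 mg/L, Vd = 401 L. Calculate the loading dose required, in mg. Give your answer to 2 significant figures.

LD = Css × Vd = 2.32 × 401 = 930.3 mg

930 mg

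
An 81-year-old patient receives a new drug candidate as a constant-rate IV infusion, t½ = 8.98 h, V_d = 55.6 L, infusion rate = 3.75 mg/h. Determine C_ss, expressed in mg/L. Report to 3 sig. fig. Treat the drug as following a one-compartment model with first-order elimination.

k = ln2 / t½ = 0.693147 / 8.98 = 0.07719 h⁻¹
CL = k × Vd = 0.07719 × 55.6 = 4.292 L/h
At steady state Css = R₀ / CL = 3.75 / 4.292 = 0.8737 mg/L

0.874 mg/L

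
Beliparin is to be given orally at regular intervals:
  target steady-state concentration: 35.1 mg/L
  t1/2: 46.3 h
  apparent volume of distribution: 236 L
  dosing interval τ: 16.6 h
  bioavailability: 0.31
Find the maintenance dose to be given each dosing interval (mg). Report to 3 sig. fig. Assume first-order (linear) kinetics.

k = ln2 / t½ = 0.693147 / 46.3 = 0.01497 h⁻¹
CL = k × Vd = 0.01497 × 236 = 3.533 L/h
At steady state, F × (Dose/τ) = Css × CL.
Dose = Css × CL × τ / F = 35.1 × 3.533 × 16.6 / 0.31 = 6640 mg

6640 mg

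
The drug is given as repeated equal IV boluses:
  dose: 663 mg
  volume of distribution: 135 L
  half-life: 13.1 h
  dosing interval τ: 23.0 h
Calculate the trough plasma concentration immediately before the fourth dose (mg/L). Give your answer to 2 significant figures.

2.0 mg/L

C₀ per dose = Dose / Vd = 663 / 135 = 4.911 mg/L
k = ln2 / t½ = 0.693147 / 13.1 = 0.05291 h⁻¹
Fraction remaining after one interval: r = e^(−kτ) = e^(−0.05291 × 23.0) = 0.2961
Before dose 4, 3 doses have been given (aged 1τ, 2τ, 3τ).
C_trough = C₀ × (r + r² + … + r^3) = C₀ × r(1−r^3)/(1−r)
        = 4.911 × 0.2961 × (1 − 0.02596) / (1 − 0.2961) = 2.012 mg/L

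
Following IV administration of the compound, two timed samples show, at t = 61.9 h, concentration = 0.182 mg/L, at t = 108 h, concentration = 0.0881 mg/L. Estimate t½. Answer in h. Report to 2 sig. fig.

44 h

k = ln(C₁/C₂) / (t₂ − t₁) = ln(0.182/0.0881) / (108 − 61.9)
  = 0.7255 / 46.10 = 0.01574 h⁻¹
t½ = ln2 / k = 0.693147 / 0.01574 = 44.04 h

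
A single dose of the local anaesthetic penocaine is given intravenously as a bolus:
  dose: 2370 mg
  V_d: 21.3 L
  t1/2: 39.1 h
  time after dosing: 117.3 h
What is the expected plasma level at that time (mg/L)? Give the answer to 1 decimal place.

C₀ = Dose / Vd = 2370 / 21.3 = 111.3 mg/L
k = ln2 / t½ = 0.693147 / 39.1 = 0.01773 h⁻¹
t / t½ = 117.3 / 39.1 = 3 half-lives
C = C₀ × (1/2)^3 = 111.3 × 0.1250 = 13.91 mg/L

13.9 mg/L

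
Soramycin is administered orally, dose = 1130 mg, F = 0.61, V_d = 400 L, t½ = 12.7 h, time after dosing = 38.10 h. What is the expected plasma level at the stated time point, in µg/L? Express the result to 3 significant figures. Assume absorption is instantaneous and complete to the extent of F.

215 µg/L

Amount reaching circulation = F × Dose = 0.61 × 1130 = 689.3 mg
C₀ = F·Dose / Vd = 689.3 / 400 = 1.723 mg/L
k = ln2 / t½ = 0.693147 / 12.7 = 0.05458 h⁻¹
t / t½ = 38.10 / 12.7 = 3 half-lives
C = C₀ × (1/2)^3 = 1.723 × 0.1250 = 0.2154 mg/L
Convert: 0.2154 mg/L × 1000 = 215.4 µg/L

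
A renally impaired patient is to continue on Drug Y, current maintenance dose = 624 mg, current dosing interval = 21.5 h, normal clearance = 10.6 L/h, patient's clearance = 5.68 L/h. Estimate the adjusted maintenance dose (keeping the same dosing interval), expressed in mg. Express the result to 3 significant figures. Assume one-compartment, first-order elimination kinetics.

334 mg

To keep the same average steady-state level, dosing rate must scale with clearance.
CL ratio = 5.68 / 10.6 = 0.5358
New dose (same interval) = 624 × 0.5358 = 334.3 mg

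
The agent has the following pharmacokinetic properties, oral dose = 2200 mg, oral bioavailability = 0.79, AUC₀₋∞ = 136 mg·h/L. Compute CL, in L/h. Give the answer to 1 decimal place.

CL = F·Dose / AUC = 0.79 × 2200 / 136 = 12.78 L/h

12.8 L/h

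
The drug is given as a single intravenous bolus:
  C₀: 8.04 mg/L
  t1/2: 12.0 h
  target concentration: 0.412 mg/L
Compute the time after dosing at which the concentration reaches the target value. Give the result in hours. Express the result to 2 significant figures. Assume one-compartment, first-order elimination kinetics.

51 h

k = ln2 / t½ = 0.693147 / 12.0 = 0.05776 h⁻¹
t = ln(C₀ / C) / k = ln(8.040 / 0.412) / 0.05776
  = ln(19.51) / 0.05776 = 2.971 / 0.05776 = 51.44 h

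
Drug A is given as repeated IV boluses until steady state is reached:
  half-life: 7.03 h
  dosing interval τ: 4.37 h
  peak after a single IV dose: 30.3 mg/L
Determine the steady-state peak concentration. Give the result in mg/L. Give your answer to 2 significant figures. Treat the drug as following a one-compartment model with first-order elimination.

87 mg/L

k = ln2 / t½ = 0.693147 / 7.03 = 0.09860 h⁻¹
e^(−kτ) = e^(−0.09860 × 4.37) = 0.6499
Accumulation ratio R = 1 / (1 − e^(−kτ)) = 1 / (1 − 0.6499) = 2.856
Steady-state peak = C₀ × R = 30.3 × 2.856 = 86.54 mg/L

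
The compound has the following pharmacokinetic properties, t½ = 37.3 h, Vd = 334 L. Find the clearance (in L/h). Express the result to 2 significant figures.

6.2 L/h

k = ln2 / t½ = 0.693147 / 37.3 = 0.01858 h⁻¹
CL = k × Vd = 0.01858 × 334 = 6.206 L/h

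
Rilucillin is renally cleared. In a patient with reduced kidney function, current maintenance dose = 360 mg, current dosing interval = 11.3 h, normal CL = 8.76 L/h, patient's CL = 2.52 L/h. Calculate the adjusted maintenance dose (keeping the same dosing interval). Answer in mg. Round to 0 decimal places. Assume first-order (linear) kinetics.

104 mg

To keep the same average steady-state level, dosing rate must scale with clearance.
CL ratio = 2.52 / 8.76 = 0.2877
New dose (same interval) = 360 × 0.2877 = 103.6 mg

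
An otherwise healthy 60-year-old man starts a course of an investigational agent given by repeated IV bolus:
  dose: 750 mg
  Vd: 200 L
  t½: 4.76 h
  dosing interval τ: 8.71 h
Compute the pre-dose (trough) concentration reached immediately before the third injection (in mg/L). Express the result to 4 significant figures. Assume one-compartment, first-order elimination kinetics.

1.352 mg/L

C₀ per dose = Dose / Vd = 750 / 200 = 3.750 mg/L
k = ln2 / t½ = 0.693147 / 4.76 = 0.1456 h⁻¹
Fraction remaining after one interval: r = e^(−kτ) = e^(−0.1456 × 8.71) = 0.2813
Before dose 3, 2 doses have been given (aged 1τ, 2τ).
C_trough = C₀ × (r + r²) = 3.750 × (0.2813 + 0.07913) = 1.352 mg/L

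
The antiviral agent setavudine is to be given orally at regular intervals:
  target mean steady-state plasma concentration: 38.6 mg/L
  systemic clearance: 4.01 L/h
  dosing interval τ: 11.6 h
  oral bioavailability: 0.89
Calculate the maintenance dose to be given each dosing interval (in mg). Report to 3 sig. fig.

At steady state, F × (Dose/τ) = Css × CL.
Dose = Css × CL × τ / F = 38.6 × 4.010 × 11.6 / 0.89 = 2017 mg

2020 mg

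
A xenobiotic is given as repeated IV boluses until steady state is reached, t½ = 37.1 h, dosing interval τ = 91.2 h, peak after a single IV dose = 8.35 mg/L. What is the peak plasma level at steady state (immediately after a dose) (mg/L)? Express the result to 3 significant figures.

10.2 mg/L

k = ln2 / t½ = 0.693147 / 37.1 = 0.01868 h⁻¹
e^(−kτ) = e^(−0.01868 × 91.2) = 0.1820
Accumulation ratio R = 1 / (1 − e^(−kτ)) = 1 / (1 − 0.1820) = 1.222
Steady-state peak = C₀ × R = 8.35 × 1.222 = 10.20 mg/L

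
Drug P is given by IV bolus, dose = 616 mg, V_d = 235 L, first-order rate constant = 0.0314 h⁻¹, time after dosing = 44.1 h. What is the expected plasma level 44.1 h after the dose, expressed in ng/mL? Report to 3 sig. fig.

C₀ = Dose / Vd = 616.0 / 235 = 2.621 mg/L
C = C₀ · e^(−k·t) = 2.621 × e^(−0.03140 × 44.1)
  = 2.621 × 0.2504 = 0.6563 mg/L
Convert: 0.6563 mg/L × 1000 = 656.3 ng/mL

656 ng/mL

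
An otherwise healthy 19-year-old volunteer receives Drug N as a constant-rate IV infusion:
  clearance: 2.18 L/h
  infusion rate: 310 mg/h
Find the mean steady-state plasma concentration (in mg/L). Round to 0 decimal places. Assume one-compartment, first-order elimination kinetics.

At steady state Css = R₀ / CL = 310 / 2.180 = 142.2 mg/L

142 mg/L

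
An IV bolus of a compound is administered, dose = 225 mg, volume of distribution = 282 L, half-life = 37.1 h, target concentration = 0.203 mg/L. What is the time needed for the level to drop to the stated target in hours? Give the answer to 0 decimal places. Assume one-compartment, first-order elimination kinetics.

C₀ = Dose / Vd = 225.0 / 282 = 0.7979 mg/L
k = ln2 / t½ = 0.693147 / 37.1 = 0.01868 h⁻¹
t = ln(C₀ / C) / k = ln(0.7979 / 0.203) / 0.01868
  = ln(3.931) / 0.01868 = 1.369 / 0.01868 = 73.29 h

73 h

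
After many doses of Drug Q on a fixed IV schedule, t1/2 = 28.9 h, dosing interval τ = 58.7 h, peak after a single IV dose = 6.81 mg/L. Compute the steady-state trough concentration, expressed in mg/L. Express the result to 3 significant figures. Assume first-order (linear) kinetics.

k = ln2 / t½ = 0.693147 / 28.9 = 0.02398 h⁻¹
e^(−kτ) = e^(−0.02398 × 58.7) = 0.2447
Accumulation ratio R = 1 / (1 − e^(−kτ)) = 1 / (1 − 0.2447) = 1.324
Steady-state trough = C₀ × R × e^(−kτ) = 6.81 × 1.324 × 0.2447 = 2.206 mg/L

2.21 mg/L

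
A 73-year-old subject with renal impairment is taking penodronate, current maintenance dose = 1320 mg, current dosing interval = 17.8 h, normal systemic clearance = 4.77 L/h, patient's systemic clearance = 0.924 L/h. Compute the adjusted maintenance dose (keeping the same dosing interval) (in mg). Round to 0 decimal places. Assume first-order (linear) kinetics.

256 mg

To keep the same average steady-state level, dosing rate must scale with clearance.
CL ratio = 0.924 / 4.77 = 0.1937
New dose (same interval) = 1320 × 0.1937 = 255.7 mg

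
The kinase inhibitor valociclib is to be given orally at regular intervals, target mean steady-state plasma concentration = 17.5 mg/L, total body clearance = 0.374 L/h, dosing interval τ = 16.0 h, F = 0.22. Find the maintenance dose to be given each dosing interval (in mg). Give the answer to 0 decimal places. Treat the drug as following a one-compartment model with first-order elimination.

476 mg

At steady state, F × (Dose/τ) = Css × CL.
Dose = Css × CL × τ / F = 17.5 × 0.3740 × 16.0 / 0.22 = 476.0 mg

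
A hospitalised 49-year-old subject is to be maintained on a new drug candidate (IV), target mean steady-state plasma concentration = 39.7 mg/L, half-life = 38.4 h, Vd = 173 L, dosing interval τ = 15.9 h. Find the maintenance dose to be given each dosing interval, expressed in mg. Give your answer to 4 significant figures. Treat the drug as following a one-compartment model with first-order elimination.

1971 mg

k = ln2 / t½ = 0.693147 / 38.4 = 0.01805 h⁻¹
CL = k × Vd = 0.01805 × 173 = 3.123 L/h
At steady state, Dose/τ = Css × CL.
Dose = Css × CL × τ = 39.7 × 3.123 × 15.9 = 1971 mg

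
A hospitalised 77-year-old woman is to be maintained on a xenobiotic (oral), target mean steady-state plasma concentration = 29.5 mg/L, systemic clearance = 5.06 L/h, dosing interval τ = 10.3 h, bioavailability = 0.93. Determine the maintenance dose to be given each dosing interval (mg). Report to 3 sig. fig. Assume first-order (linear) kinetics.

At steady state, F × (Dose/τ) = Css × CL.
Dose = Css × CL × τ / F = 29.5 × 5.060 × 10.3 / 0.93 = 1653 mg

1650 mg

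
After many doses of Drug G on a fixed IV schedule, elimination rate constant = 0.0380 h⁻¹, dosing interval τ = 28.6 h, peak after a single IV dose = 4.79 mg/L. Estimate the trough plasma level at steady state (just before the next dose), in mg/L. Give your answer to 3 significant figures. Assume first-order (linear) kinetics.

e^(−kτ) = e^(−0.03800 × 28.6) = 0.3373
Accumulation ratio R = 1 / (1 − e^(−kτ)) = 1 / (1 − 0.3373) = 1.509
Steady-state trough = C₀ × R × e^(−kτ) = 4.79 × 1.509 × 0.3373 = 2.438 mg/L

2.44 mg/L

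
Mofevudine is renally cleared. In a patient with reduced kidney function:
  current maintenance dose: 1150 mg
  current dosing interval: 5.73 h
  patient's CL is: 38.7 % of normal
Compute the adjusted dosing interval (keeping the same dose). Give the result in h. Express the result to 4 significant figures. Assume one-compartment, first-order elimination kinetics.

To keep the same average steady-state level, dosing rate must scale with clearance.
CL ratio = 38.7 / 100 = 0.3870
New interval (same dose) = 5.73 / 0.3870 = 14.81 h

14.81 h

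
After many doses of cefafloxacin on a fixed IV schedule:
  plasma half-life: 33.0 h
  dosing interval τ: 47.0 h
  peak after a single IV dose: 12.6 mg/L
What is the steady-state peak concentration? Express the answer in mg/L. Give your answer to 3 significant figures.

20.1 mg/L

k = ln2 / t½ = 0.693147 / 33.0 = 0.02100 h⁻¹
e^(−kτ) = e^(−0.02100 × 47.0) = 0.3727
Accumulation ratio R = 1 / (1 − e^(−kτ)) = 1 / (1 − 0.3727) = 1.594
Steady-state peak = C₀ × R = 12.6 × 1.594 = 20.08 mg/L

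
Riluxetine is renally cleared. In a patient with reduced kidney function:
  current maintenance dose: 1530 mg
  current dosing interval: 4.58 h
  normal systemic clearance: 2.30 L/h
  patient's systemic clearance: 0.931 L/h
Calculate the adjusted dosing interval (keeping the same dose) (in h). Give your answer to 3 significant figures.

To keep the same average steady-state level, dosing rate must scale with clearance.
CL ratio = 0.931 / 2.30 = 0.4048
New interval (same dose) = 4.58 / 0.4048 = 11.31 h

11.3 h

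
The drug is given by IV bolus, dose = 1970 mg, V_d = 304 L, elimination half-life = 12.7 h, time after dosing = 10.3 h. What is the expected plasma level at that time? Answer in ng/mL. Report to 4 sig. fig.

C₀ = Dose / Vd = 1970 / 304 = 6.480 mg/L
k = ln2 / t½ = 0.693147 / 12.7 = 0.05458 h⁻¹
C = C₀ · e^(−k·t) = 6.480 × e^(−0.05458 × 10.3)
  = 6.480 × 0.5700 = 3.694 mg/L
Convert: 3.694 mg/L × 1000 = 3694 ng/mL

3694 ng/mL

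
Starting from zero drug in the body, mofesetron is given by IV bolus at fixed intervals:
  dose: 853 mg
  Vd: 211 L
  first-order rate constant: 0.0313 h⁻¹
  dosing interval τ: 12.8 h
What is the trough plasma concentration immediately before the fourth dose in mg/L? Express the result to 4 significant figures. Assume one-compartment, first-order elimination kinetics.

C₀ per dose = Dose / Vd = 853 / 211 = 4.043 mg/L
Fraction remaining after one interval: r = e^(−kτ) = e^(−0.03130 × 12.8) = 0.6699
Before dose 4, 3 doses have been given (aged 1τ, 2τ, 3τ).
C_trough = C₀ × (r + r² + … + r^3) = C₀ × r(1−r^3)/(1−r)
        = 4.043 × 0.6699 × (1 − 0.3006) / (1 − 0.6699) = 5.738 mg/L

5.738 mg/L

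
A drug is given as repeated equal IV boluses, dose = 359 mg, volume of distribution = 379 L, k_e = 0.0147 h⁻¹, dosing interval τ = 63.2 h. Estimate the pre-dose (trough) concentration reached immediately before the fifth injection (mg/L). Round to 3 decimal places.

C₀ per dose = Dose / Vd = 359 / 379 = 0.9472 mg/L
Fraction remaining after one interval: r = e^(−kτ) = e^(−0.01470 × 63.2) = 0.3949
Before dose 5, 4 doses have been given (aged 1τ, 2τ, 3τ, 4τ).
C_trough = C₀ × (r + r² + … + r^4) = C₀ × r(1−r^4)/(1−r)
        = 0.9472 × 0.3949 × (1 − 0.02432) / (1 − 0.3949) = 0.6031 mg/L

0.603 mg/L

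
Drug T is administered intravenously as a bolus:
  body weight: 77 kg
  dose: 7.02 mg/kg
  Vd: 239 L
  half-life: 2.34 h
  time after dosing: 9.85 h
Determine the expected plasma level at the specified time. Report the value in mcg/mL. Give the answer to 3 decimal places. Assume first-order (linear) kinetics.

0.122 mcg/mL

Total dose = 7.02 × 77 = 540.5 mg
C₀ = Dose / Vd = 540.5 / 239 = 2.262 mg/L
k = ln2 / t½ = 0.693147 / 2.34 = 0.2962 h⁻¹
C = C₀ · e^(−k·t) = 2.262 × e^(−0.2962 × 9.85)
  = 2.262 × 0.05406 = 0.1223 mg/L
(0.1223 mg/L = 0.1223 mcg/mL)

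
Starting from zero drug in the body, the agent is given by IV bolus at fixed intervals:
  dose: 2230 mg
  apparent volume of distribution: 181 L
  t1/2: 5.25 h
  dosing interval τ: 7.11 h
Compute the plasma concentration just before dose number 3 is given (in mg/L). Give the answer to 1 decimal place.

6.7 mg/L

C₀ per dose = Dose / Vd = 2230 / 181 = 12.32 mg/L
k = ln2 / t½ = 0.693147 / 5.25 = 0.1320 h⁻¹
Fraction remaining after one interval: r = e^(−kτ) = e^(−0.1320 × 7.11) = 0.3912
Before dose 3, 2 doses have been given (aged 1τ, 2τ).
C_trough = C₀ × (r + r²) = 12.32 × (0.3912 + 0.1530) = 6.705 mg/L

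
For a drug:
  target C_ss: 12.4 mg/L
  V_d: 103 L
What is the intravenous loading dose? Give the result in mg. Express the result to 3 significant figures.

1280 mg

LD = Css × Vd = 12.4 × 103 = 1277 mg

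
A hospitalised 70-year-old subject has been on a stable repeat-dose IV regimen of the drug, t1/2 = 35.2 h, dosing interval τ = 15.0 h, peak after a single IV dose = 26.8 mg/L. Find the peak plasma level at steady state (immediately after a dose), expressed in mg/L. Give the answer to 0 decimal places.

105 mg/L

k = ln2 / t½ = 0.693147 / 35.2 = 0.01969 h⁻¹
e^(−kτ) = e^(−0.01969 × 15.0) = 0.7443
Accumulation ratio R = 1 / (1 − e^(−kτ)) = 1 / (1 − 0.7443) = 3.911
Steady-state peak = C₀ × R = 26.8 × 3.911 = 104.8 mg/L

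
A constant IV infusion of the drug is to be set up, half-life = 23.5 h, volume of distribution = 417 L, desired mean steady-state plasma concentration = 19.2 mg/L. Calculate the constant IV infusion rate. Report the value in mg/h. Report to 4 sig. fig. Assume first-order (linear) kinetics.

236.2 mg/h

k = ln2 / t½ = 0.693147 / 23.5 = 0.02950 h⁻¹
CL = k × Vd = 0.02950 × 417 = 12.30 L/h
At steady state, infusion rate R₀ = Css × CL = 19.2 × 12.30 = 236.2 mg/h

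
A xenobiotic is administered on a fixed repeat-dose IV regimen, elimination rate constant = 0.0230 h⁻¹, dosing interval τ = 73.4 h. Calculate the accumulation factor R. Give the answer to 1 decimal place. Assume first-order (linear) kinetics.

e^(−kτ) = e^(−0.02300 × 73.4) = 0.1849
Accumulation ratio R = 1 / (1 − e^(−kτ)) = 1 / (1 − 0.1849) = 1.227

1.2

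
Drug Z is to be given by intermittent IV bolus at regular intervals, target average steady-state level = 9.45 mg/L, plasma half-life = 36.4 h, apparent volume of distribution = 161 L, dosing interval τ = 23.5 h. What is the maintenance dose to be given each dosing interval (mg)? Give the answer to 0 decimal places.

681 mg

k = ln2 / t½ = 0.693147 / 36.4 = 0.01904 h⁻¹
CL = k × Vd = 0.01904 × 161 = 3.065 L/h
At steady state, Dose/τ = Css × CL.
Dose = Css × CL × τ = 9.45 × 3.065 × 23.5 = 680.7 mg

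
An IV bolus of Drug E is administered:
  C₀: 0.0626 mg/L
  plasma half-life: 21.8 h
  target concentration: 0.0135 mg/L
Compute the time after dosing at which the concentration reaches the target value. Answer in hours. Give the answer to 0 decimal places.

48 h

k = ln2 / t½ = 0.693147 / 21.8 = 0.03180 h⁻¹
t = ln(C₀ / C) / k = ln(0.06260 / 0.0135) / 0.03180
  = ln(4.637) / 0.03180 = 1.534 / 0.03180 = 48.24 h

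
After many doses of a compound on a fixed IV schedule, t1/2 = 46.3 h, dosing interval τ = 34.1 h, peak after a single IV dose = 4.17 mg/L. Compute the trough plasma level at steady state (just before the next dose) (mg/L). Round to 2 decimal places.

6.26 mg/L

k = ln2 / t½ = 0.693147 / 46.3 = 0.01497 h⁻¹
e^(−kτ) = e^(−0.01497 × 34.1) = 0.6002
Accumulation ratio R = 1 / (1 − e^(−kτ)) = 1 / (1 − 0.6002) = 2.501
Steady-state trough = C₀ × R × e^(−kτ) = 4.17 × 2.501 × 0.6002 = 6.260 mg/L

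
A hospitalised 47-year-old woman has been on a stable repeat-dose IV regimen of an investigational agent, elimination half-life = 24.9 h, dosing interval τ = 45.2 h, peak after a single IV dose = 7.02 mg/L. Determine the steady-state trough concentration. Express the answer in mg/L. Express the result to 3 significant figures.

2.79 mg/L

k = ln2 / t½ = 0.693147 / 24.9 = 0.02784 h⁻¹
e^(−kτ) = e^(−0.02784 × 45.2) = 0.2841
Accumulation ratio R = 1 / (1 − e^(−kτ)) = 1 / (1 − 0.2841) = 1.397
Steady-state trough = C₀ × R × e^(−kτ) = 7.02 × 1.397 × 0.2841 = 2.786 mg/L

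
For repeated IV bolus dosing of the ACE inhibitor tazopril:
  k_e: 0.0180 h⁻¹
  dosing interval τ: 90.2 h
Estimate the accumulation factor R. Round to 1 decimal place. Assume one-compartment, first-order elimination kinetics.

e^(−kτ) = e^(−0.01800 × 90.2) = 0.1972
Accumulation ratio R = 1 / (1 − e^(−kτ)) = 1 / (1 − 0.1972) = 1.246

1.2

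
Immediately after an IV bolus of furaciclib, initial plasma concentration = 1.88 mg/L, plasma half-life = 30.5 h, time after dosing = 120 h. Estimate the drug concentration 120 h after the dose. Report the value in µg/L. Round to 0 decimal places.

k = ln2 / t½ = 0.693147 / 30.5 = 0.02273 h⁻¹
C = C₀ · e^(−k·t) = 1.880 × e^(−0.02273 × 120)
  = 1.880 × 0.06538 = 0.1229 mg/L
Convert: 0.1229 mg/L × 1000 = 122.9 µg/L

123 µg/L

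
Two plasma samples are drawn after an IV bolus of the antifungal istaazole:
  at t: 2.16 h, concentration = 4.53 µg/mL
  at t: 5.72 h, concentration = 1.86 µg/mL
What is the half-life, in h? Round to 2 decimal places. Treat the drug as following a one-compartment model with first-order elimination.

2.77 h

k = ln(C₁/C₂) / (t₂ − t₁) = ln(4.53/1.86) / (5.72 − 2.16)
  = 0.8901 / 3.560 = 0.2500 h⁻¹
t½ = ln2 / k = 0.693147 / 0.2500 = 2.773 h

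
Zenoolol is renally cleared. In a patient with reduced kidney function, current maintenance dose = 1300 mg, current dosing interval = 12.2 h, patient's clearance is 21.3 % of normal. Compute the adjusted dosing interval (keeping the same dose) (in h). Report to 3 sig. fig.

57.3 h

To keep the same average steady-state level, dosing rate must scale with clearance.
CL ratio = 21.3 / 100 = 0.2130
New interval (same dose) = 12.2 / 0.2130 = 57.28 h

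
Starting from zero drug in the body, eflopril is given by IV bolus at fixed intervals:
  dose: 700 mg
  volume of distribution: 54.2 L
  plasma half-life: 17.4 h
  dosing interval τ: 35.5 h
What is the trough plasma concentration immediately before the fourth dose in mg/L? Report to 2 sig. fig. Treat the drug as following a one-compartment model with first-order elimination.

4.1 mg/L

C₀ per dose = Dose / Vd = 700 / 54.2 = 12.92 mg/L
k = ln2 / t½ = 0.693147 / 17.4 = 0.03984 h⁻¹
Fraction remaining after one interval: r = e^(−kτ) = e^(−0.03984 × 35.5) = 0.2431
Before dose 4, 3 doses have been given (aged 1τ, 2τ, 3τ).
C_trough = C₀ × (r + r² + … + r^3) = C₀ × r(1−r^3)/(1−r)
        = 12.92 × 0.2431 × (1 − 0.01437) / (1 − 0.2431) = 4.090 mg/L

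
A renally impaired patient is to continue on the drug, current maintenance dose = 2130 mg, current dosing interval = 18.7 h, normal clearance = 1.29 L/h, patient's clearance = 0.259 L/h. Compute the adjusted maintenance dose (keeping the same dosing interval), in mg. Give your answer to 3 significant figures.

To keep the same average steady-state level, dosing rate must scale with clearance.
CL ratio = 0.259 / 1.29 = 0.2008
New dose (same interval) = 2130 × 0.2008 = 427.7 mg

428 mg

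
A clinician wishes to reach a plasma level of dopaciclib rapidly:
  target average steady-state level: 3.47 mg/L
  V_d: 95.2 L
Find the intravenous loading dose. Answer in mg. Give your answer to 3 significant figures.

LD = Css × Vd = 3.47 × 95.2 = 330.3 mg

330 mg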